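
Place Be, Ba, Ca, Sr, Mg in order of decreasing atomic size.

Be is in period 2, group 2; Mg is in period 3, group 2; Ca is in period 4, group 2; Sr is in period 5, group 2; Ba is in period 6, group 2.
Moving right in a period, electrons are added to the same shell under a stronger nuclear pull, so atoms get smaller; moving down, a new shell is opened and atoms get larger.
All are in group 2, so atomic radius increases down the group.
So from largest to smallest: Ba > Sr > Ca > Mg > Be.

Ba, Sr, Ca, Mg, Be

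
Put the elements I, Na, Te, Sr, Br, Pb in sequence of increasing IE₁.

Na < Sr < Pb < Te < I < Br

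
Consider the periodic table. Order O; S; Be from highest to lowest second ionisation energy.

O > S > Be

Consider each +1 ion: O⁺ still has 5 valence electrons; S⁺ still has 5 valence electrons; Be⁺ still has 1 valence electron.
All are still removing valence electrons, so compare the +1 ions as you would atoms: IE_2 generally rises across a period (higher Z_eff) and falls down a group (larger shell), subject to the usual subshell exceptions.
Valence configurations: O⁺ [He]2s²2p³, S⁺ [Ne]3s²3p³, Be⁺ [He]2s¹.
Approximate IE_2 values (kJ/mol): O 3388, S 2252, Be 1757.
So the second ionization energies run Be < S < O.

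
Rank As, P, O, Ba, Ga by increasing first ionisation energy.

Ba, Ga, As, P, O

O is in period 2, group 16; P is in period 3, group 15; Ga is in period 4, group 13; As is in period 4, group 15; Ba is in period 6, group 2.
Removing the outermost electron gets harder across a period and easier down a group.
These span different periods and groups, so the two trends combine.
Ga > Ba: relative to Ba, both the across-period and down-group shifts push Ga's first ionization energy up.
As > Ga: As lies to the right of Ga in period 4, so the across-period effect alone puts As higher.
P > As: P sits above As in group 15, so the down-group effect alone puts P higher.
O > P: both effects reinforce here, so O is clearly the higher of the two.
Tabulated first ionization energy (kJ/mol): O 1314, P 1012, Ga 579, As 947, Ba 503.
So from lowest to highest: Ba < Ga < As < P < O.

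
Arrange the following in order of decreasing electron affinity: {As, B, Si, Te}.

Te, Si, As, B

Electron affinity generally becomes more exothermic across a period toward the halogens and less exothermic down a group.
A diagonal step moves right (one effect) and down (the opposite effect) at once.
As > B: the two effects oppose for this pair; the across-period effect wins (78 vs 27 kJ/mol).
Si > As: the two effects oppose for this pair; the down-group effect wins (134 vs 78 kJ/mol).
Te > Si: period and group pull opposite ways; the across-period shift dominates (190 vs 134 kJ/mol).
Approximate values (kJ/mol): B 27, Si 134, As 78, Te 190.
So from highest to lowest: Te > Si > As > B.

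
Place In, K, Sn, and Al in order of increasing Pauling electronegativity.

K < Al < In < Sn

Electronegativity increases across a period and decreases down a group, tracking effective nuclear charge and atomic size.
Here both period and group differ, so the two effects have to be weighed against each other.
Al > K: relative to K, both the across-period and down-group shifts push Al's electronegativity up.
In > Al: this pair runs against the simple trend — see the exception note.
Sn > In: Sn lies to the right of In in period 5, so the across-period effect alone puts Sn higher.
Note the exception: In has a higher electronegativity than Al, contrary to the simple trend — poor shielding by filled d (and f) subshells raises the heavier element's effective nuclear charge more than the simple down-group trend predicts.
Approximate values (Pauling): Al 1.61, K 0.82, In 1.78, Sn 1.96.
So from lowest to highest: K < Al < In < Sn.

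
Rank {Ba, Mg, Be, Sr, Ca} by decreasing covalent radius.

Ba, Sr, Ca, Mg, Be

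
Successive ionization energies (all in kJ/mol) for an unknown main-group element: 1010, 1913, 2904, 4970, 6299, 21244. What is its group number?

Look for the largest jump between consecutive ionization energies: IE6/IE5 ≈ 3.4, far larger than any earlier ratio.
That jump marks the point where a core electron is being removed. So the atom has 5 valence electrons.
A main-group element with 5 valence electrons is in group 15.

Group 15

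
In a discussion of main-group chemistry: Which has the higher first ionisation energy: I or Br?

Br

Br is in period 4, group 17; I is in period 5, group 17.
Removing the outermost electron gets harder across a period and easier down a group.
All are in group 17, so first ionization energy increases up the group.
So Br has the higher first ionisation energy (Br > I).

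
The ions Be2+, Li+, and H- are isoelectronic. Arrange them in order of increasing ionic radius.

Be2+ < Li+ < H-

All of these have 2 electrons, so size is governed by nuclear charge alone: the more protons, the stronger the pull on the same electron cloud, and the smaller the ion.
Nuclear charges: Be2+ (Z=4), Li+ (Z=3), H- (Z=1).
Smallest to largest: Be2+ < Li+ < H-.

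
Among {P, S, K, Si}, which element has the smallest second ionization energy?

Si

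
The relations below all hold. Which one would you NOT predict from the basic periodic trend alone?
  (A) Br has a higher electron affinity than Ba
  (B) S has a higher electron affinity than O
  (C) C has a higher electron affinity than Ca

(B)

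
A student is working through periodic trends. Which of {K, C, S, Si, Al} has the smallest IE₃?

IE_3 is the cost of taking one more electron from the +2 cation: K²⁺ is already 1 electron into the core; C²⁺ still has 2 valence electrons; S²⁺ still has 4 valence electrons; Si²⁺ still has 2 valence electrons; Al²⁺ still has 1 valence electron.
Usually core removal costs more than valence removal, but here the competition is close: a tightly held n=2 valence electron can cost more to remove than an n=3 core electron, so the actual values have to decide it.
Valence configurations: C²⁺ [He]2s², S²⁺ [Ne]3s²3p², Si²⁺ [Ne]3s², Al²⁺ [Ne]3s¹.
Approximate IE_3 values (kJ/mol): K 4420, C 4620, S 3357, Si 3232, Al 2745.
Putting it together, IE_3: Al < Si < S < K < C.

Al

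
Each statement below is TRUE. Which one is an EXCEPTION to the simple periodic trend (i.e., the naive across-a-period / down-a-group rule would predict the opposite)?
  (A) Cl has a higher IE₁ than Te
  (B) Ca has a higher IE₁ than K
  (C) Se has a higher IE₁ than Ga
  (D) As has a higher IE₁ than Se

(D)

The general trend: IE₁ increases across a period and decreases down a group.
(A) Cl (period 3, group 17) vs Te (period 5, group 16): the stated order agrees with the simple trend.
(B) Ca (period 4, group 2) vs K (period 4, group 1): the stated order agrees with the simple trend.
(C) Se (period 4, group 16) vs Ga (period 4, group 13): the stated order agrees with the simple trend.
(D) As (period 4, group 15) vs Se (period 4, group 16): the stated order contradicts the simple trend.
The exception is (D): Se (4p⁴) ionizes more easily than half-filled As (4p³).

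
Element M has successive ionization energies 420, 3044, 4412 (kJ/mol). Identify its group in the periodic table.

Group 1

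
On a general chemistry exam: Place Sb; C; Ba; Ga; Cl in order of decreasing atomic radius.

Ba > Sb > Ga > Cl > C

Radius decreases left→right (rising Z_eff, same n) and increases top→bottom (higher n).
Here both period and group differ, so the two effects have to be weighed against each other.
Cl > C: the two effects oppose for this pair; the down-group effect wins (99 vs 75 pm).
Ga > Cl: relative to Cl, both the across-period and down-group shifts push Ga's atomic radius up.
Sb > Ga: period and group pull opposite ways; the down-group shift dominates (140 vs 124 pm).
Ba > Sb: relative to Sb, both the across-period and down-group shifts push Ba's atomic radius up.
Approximate values (pm): C 75, Cl 99, Ga 124, Sb 140, Ba 196.
So from largest to smallest: Ba > Sb > Ga > Cl > C.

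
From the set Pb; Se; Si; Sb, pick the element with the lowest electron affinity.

Si is in period 3, group 14; Se is in period 4, group 16; Sb is in period 5, group 15; Pb is in period 6, group 14.
EA tends to increase across a period and decrease down a group, though the pattern is less regular than for IE or radius.
Here both period and group differ, so the two effects have to be weighed against each other.
Sb > Pb: both effects reinforce here, so Sb is clearly the higher of the two.
Si > Sb: the two effects oppose for this pair; the down-group effect wins (134 vs 103 kJ/mol).
Se > Si: the two effects oppose for this pair; the across-period effect wins (195 vs 134 kJ/mol).
Approximate values (kJ/mol): Si 134, Se 195, Sb 103, Pb 35.
The lowest electron affinity among these belongs to Pb.

Pb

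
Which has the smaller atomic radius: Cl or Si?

Si is in period 3, group 14; Cl is in period 3, group 17.
Across a period the added protons contract the valence shell; down a group each new principal shell makes the atom larger.
All lie in period 3, so atomic radius increases right to left.
So Cl has the smaller atomic radius (Cl < Si).

Cl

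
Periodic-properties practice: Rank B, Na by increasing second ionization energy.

B, Na

IE_2 is the cost of taking one more electron from the +1 cation: B⁺ still has 2 valence electrons; Na⁺ is the bare [Ne] core.
Breaking into a closed-shell core is much more expensive than removing a leftover valence electron — Na has the largest IE_2 here.
Approximate IE_2 values (kJ/mol): B 2427, Na 4562.
Overall IE_2 order: B < Na.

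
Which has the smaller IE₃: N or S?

S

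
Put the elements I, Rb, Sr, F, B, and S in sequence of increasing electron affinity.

Sr, B, Rb, S, I, F

B is in period 2, group 13; F is in period 2, group 17; S is in period 3, group 16; Rb is in period 5, group 1; Sr is in period 5, group 2; I is in period 5, group 17.
Atoms with high Z_eff and room in the valence shell (especially the halogens) have the most exothermic electron affinities.
Neither a single period nor a single group — weigh both effects.
B > Sr: relative to Sr, both the across-period and down-group shifts push B's electron affinity up.
Rb > B: this pair runs against the simple trend — see the exception note.
S > Rb: both effects reinforce here, so S is clearly the higher of the two.
I > S: period and group pull opposite ways; the across-period shift dominates (295 vs 200 kJ/mol).
F > I: they share group 17; the group trend gives F the larger value.
Note the exception: Rb has a higher electron affinity than B, contrary to the simple trend — B's ns²np¹ configuration gives only a small electron affinity — the sparsely filled np subshell binds an added electron weakly.
Note the exception: Rb has a higher electron affinity than Sr, contrary to the simple trend — adding an electron to Sr (ns²) has to open a new, higher-energy np subshell, which is unfavourable.
For reference (kJ/mol): B 27, F 328, S 200, Rb 47, Sr 5, I 295.
So from lowest to highest: Sr < B < Rb < S < I < F.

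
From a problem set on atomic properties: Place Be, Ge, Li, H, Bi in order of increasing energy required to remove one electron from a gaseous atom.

Li < Bi < Ge < Be < H

H is in period 1, group 1; Li is in period 2, group 1; Be is in period 2, group 2; Ge is in period 4, group 14; Bi is in period 6, group 15.
Across a period the outer electron is held more tightly (higher IE₁); down a group it sits in a higher shell, more shielded, and comes off more easily.
Here both period and group differ, so the two effects have to be weighed against each other.
Bi > Li: the two effects oppose for this pair; the across-period effect wins (703 vs 520 kJ/mol).
Ge > Bi: period and group pull opposite ways; the down-group shift dominates (762 vs 703 kJ/mol).
Be > Ge: period and group pull opposite ways; the down-group shift dominates (900 vs 762 kJ/mol).
H > Be: period and group pull opposite ways; the down-group shift dominates (1312 vs 900 kJ/mol).
Tabulated first ionization energy (kJ/mol): H 1312, Li 520, Be 900, Ge 762, Bi 703.
So from lowest to highest: Li < Bi < Ge < Be < H.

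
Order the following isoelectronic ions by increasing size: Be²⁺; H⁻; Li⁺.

All of these have 2 electrons, so size is governed by nuclear charge alone: the more protons, the stronger the pull on the same electron cloud, and the smaller the ion.
Nuclear charges: Be²⁺ (Z=4), Li⁺ (Z=3), H⁻ (Z=1).
Smallest to largest: Be²⁺ < Li⁺ < H⁻.

Be²⁺, Li⁺, H⁻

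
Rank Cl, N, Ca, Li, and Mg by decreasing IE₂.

Consider each +1 ion: Cl⁺ still has 6 valence electrons; N⁺ still has 4 valence electrons; Ca⁺ still has 1 valence electron; Li⁺ is the bare [He] core; Mg⁺ still has 1 valence electron.
Breaking into a closed-shell core is much more expensive than removing a leftover valence electron — Li has the largest IE_2 here.
Valence configurations: Cl⁺ [Ne]3s²3p⁴, N⁺ [He]2s²2p², Ca⁺ [Ar]4s¹, Mg⁺ [Ne]3s¹.
Approximate IE_2 values (kJ/mol): Cl 2298, N 2856, Ca 1145, Li 7298, Mg 1451.
So the second ionization energies run Ca < Mg < Cl < N < Li.

Li > N > Cl > Mg > Ca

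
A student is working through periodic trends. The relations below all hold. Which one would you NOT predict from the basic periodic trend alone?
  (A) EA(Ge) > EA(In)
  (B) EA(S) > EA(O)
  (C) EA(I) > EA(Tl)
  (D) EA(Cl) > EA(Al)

(B)

The general trend: electron affinity increases across a period and decreases down a group.
(A) Ge (period 4, group 14) vs In (period 5, group 13): the stated order agrees with the simple trend.
(B) S (period 3, group 16) vs O (period 2, group 16): the stated order contradicts the simple trend.
(C) I (period 5, group 17) vs Tl (period 6, group 13): the stated order agrees with the simple trend.
(D) Cl (period 3, group 17) vs Al (period 3, group 13): the stated order agrees with the simple trend.
The exception is (B): the compact 2p subshell of O repels the added electron more than S's larger 3p does.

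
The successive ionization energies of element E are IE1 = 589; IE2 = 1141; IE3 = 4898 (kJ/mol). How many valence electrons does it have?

2

Look for the largest jump between consecutive ionization energies: IE3/IE2 ≈ 4.3, far larger than any earlier ratio.
That jump marks the point where a core electron is being removed. So the atom has 2 valence electrons.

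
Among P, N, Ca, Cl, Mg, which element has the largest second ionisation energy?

N

Consider each +1 ion: P⁺ still has 4 valence electrons; N⁺ still has 4 valence electrons; Ca⁺ still has 1 valence electron; Cl⁺ still has 6 valence electrons; Mg⁺ still has 1 valence electron.
All are still removing valence electrons, so compare the +1 ions as you would atoms: IE_2 generally rises across a period (higher Z_eff) and falls down a group (larger shell), subject to the usual subshell exceptions.
Valence configurations: P⁺ [Ne]3s²3p², N⁺ [He]2s²2p², Ca⁺ [Ar]4s¹, Cl⁺ [Ne]3s²3p⁴, Mg⁺ [Ne]3s¹.
Tabulated IE_2 (kJ/mol): P 1907, N 2856, Ca 1145, Cl 2298, Mg 1451.
Putting it together, IE_2: Ca < Mg < P < Cl < N.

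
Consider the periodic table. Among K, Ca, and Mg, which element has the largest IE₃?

The third ionization energy removes an electron from the +2 ion. For each element: K²⁺ is already 1 electron into the core; Ca²⁺ is the bare [Ar] core; Mg²⁺ is the bare [Ne] core.
All of these are removing an electron from a noble-gas core or deeper; the smaller core (lower principal quantum number) is held far more tightly, and within a period the higher nuclear charge binds the same core more tightly.
The numbers (kJ/mol): K 4420, Ca 4912, Mg 7733.
Putting it together, IE_3: K < Ca < Mg.

Mg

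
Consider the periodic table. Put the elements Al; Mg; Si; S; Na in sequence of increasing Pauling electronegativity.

Na is in period 3, group 1; Mg is in period 3, group 2; Al is in period 3, group 13; Si is in period 3, group 14; S is in period 3, group 16.
Smaller atoms with higher effective nuclear charge are more electronegative.
All lie in period 3, so electronegativity increases left to right.
So from lowest to highest: Na < Mg < Al < Si < S.

Na, Mg, Al, Si, S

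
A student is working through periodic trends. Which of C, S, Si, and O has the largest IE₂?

O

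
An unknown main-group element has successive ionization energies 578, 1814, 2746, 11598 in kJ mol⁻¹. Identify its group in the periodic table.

Group 13

Look for the largest jump between consecutive ionization energies: IE4/IE3 ≈ 4.2, far larger than any earlier ratio.
That jump marks the point where a core electron is being removed. So the atom has 3 valence electrons.
A main-group element with 3 valence electrons is in group 13.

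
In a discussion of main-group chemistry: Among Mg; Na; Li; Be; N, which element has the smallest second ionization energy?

After 1 electron has been removed, what remains? Mg⁺ still has 1 valence electron; Na⁺ is the bare [Ne] core; Li⁺ is the bare [He] core; Be⁺ still has 1 valence electron; N⁺ still has 4 valence electrons.
Pulling an electron out of a noble-gas core costs far more than removing a remaining valence electron, so Na and Li sit at the high end of IE_2.
Valence configurations: Mg⁺ [Ne]3s¹, Be⁺ [He]2s¹, N⁺ [He]2s²2p².
Tabulated IE_2 (kJ/mol): Mg 1451, Na 4562, Li 7298, Be 1757, N 2856.
Hence IE_2: Mg < Be < N < Na < Li.

Mg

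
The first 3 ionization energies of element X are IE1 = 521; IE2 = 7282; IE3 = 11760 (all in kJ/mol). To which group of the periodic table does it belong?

Look for the largest jump between consecutive ionization energies: IE2/IE1 ≈ 14.0, far larger than any earlier ratio.
That jump marks the point where a core electron is being removed. So the atom has 1 valence electron.
A main-group element with 1 valence electron is in group 1.

Group 1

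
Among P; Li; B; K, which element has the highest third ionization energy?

Li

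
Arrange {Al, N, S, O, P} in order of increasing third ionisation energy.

Al, P, S, N, O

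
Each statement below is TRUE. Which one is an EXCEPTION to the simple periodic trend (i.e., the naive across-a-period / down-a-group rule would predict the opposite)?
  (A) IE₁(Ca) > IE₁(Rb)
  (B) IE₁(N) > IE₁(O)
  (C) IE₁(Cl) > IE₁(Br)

The general trend: IE₁ increases across a period and decreases down a group.
(A) Ca (period 4, group 2) vs Rb (period 5, group 1): the stated order agrees with the simple trend.
(B) N (period 2, group 15) vs O (period 2, group 16): the stated order contradicts the simple trend.
(C) Cl (period 3, group 17) vs Br (period 4, group 17): the stated order agrees with the simple trend.
The exception is (B): pairing an electron in O's 2p⁴ costs repulsion energy, so O ionizes more easily than half-filled N (2p³).

(B)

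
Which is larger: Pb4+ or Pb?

Pb

Forming Pb4+ removes 4 electrons from Pb. Fewer electrons for the same nuclear charge means less shielding and a higher Z_eff on the remaining electrons.
A cation is smaller than its parent atom: Pb4+ < Pb.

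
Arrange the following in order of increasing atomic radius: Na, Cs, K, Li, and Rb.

Li < Na < K < Rb < Cs

Li is in period 2, group 1; Na is in period 3, group 1; K is in period 4, group 1; Rb is in period 5, group 1; Cs is in period 6, group 1.
Moving right in a period, electrons are added to the same shell under a stronger nuclear pull, so atoms get smaller; moving down, a new shell is opened and atoms get larger.
All are in group 1, so atomic radius increases down the group.
So from smallest to largest: Li < Na < K < Rb < Cs.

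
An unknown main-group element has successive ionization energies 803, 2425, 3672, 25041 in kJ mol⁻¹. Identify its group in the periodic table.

Group 13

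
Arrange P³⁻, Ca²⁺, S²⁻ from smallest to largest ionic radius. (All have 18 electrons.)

All of these have 18 electrons, so size is governed by nuclear charge alone: the more protons, the stronger the pull on the same electron cloud, and the smaller the ion.
Nuclear charges: Ca²⁺ (Z=20), S²⁻ (Z=16), P³⁻ (Z=15).
Smallest to largest: Ca²⁺ < S²⁻ < P³⁻.

Ca²⁺ < S²⁻ < P³⁻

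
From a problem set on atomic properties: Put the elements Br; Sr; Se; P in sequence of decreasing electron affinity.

Br > Se > P > Sr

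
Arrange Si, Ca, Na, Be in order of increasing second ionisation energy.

Consider each +1 ion: Si⁺ still has 3 valence electrons; Ca⁺ still has 1 valence electron; Na⁺ is the bare [Ne] core; Be⁺ still has 1 valence electron.
Core electrons are held far more tightly than valence electrons, so Na tops the IE_2 order.
Valence configurations: Si⁺ [Ne]3s²3p¹, Ca⁺ [Ar]4s¹, Be⁺ [He]2s¹.
The numbers (kJ/mol): Si 1577, Ca 1145, Na 4562, Be 1757.
Putting it together, IE_2: Ca < Si < Be < Na.

Ca < Si < Be < Na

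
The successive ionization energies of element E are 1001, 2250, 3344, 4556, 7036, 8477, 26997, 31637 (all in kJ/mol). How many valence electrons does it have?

Look for the largest jump between consecutive ionization energies: IE7/IE6 ≈ 3.2, far larger than any earlier ratio.
That jump marks the point where a core electron is being removed. So the atom has 6 valence electrons.

6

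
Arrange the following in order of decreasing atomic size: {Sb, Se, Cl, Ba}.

Moving right in a period, electrons are added to the same shell under a stronger nuclear pull, so atoms get smaller; moving down, a new shell is opened and atoms get larger.
These span different periods and groups, so the two trends combine.
Se > Cl: relative to Cl, both the across-period and down-group shifts push Se's atomic radius up.
Sb > Se: relative to Se, both the across-period and down-group shifts push Sb's atomic radius up.
Ba > Sb: both effects reinforce here, so Ba is clearly the larger of the two.
Approximate values (pm): Cl 99, Se 116, Sb 140, Ba 196.
So from largest to smallest: Ba > Sb > Se > Cl.

Ba, Sb, Se, Cl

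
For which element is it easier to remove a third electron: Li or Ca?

Ca

Consider each +2 ion: Li²⁺ is already 1 electron into the core; Ca²⁺ is the bare [Ar] core.
All of these are removing an electron from a noble-gas core or deeper; the smaller core (lower principal quantum number) is held far more tightly, and within a period the higher nuclear charge binds the same core more tightly.
Approximate IE_3 values (kJ/mol): Li 11815, Ca 4912.
Overall IE_3 order: Ca < Li.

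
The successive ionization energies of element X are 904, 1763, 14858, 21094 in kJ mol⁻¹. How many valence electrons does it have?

2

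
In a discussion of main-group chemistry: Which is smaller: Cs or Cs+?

Cs+

Forming Cs+ removes 1 electron from Cs. Fewer electrons for the same nuclear charge means less shielding and a higher Z_eff on the remaining electrons, and for main-group metals the entire outer shell is lost.
A cation is smaller than its parent atom: Cs+ < Cs.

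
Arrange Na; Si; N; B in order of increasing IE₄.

IE_4 is the cost of taking one more electron from the +3 cation: Na³⁺ is already 2 electrons into the core; Si³⁺ still has 1 valence electron; N³⁺ still has 2 valence electrons; B³⁺ is the bare [He] core.
Breaking into a closed-shell core is much more expensive than removing a leftover valence electron — Na and B have the largest IE_4 here.
Valence configurations: Si³⁺ [Ne]3s¹, N³⁺ [He]2s².
Tabulated IE_4 (kJ/mol): Na 9543, Si 4356, N 7475, B 25026.
Hence IE_4: Si < N < Na < B.

Si < N < Na < B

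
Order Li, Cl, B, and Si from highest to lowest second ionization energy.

Li > B > Cl > Si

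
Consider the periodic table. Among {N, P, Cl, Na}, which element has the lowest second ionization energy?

P

After 1 electron has been removed, what remains? N⁺ still has 4 valence electrons; P⁺ still has 4 valence electrons; Cl⁺ still has 6 valence electrons; Na⁺ is the bare [Ne] core.
Breaking into a closed-shell core is much more expensive than removing a leftover valence electron — Na has the largest IE_2 here.
Valence configurations: N⁺ [He]2s²2p², P⁺ [Ne]3s²3p², Cl⁺ [Ne]3s²3p⁴.
The numbers (kJ/mol): N 2856, P 1907, Cl 2298, Na 4562.
So the second ionization energies run P < Cl < N < Na.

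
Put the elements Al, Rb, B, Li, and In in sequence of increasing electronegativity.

Li is in period 2, group 1; B is in period 2, group 13; Al is in period 3, group 13; Rb is in period 5, group 1; In is in period 5, group 13.
Atoms toward the upper right of the periodic table pull bonding electrons most strongly.
These span different periods and groups, so the two trends combine.
Li > Rb: they share group 1; the group trend gives Li the larger value.
Al > Li: the two effects oppose for this pair; the across-period effect wins (1.61 vs 0.98).
In > Al: this pair runs against the simple trend — see the exception note.
B > In: they share group 13; the group trend gives B the larger value.
Note the exception: In has a higher electronegativity than Al, contrary to the simple trend — poor shielding by filled d (and f) subshells raises the heavier element's effective nuclear charge more than the simple down-group trend predicts.
For reference (Pauling): Li 0.98, B 2.04, Al 1.61, Rb 0.82, In 1.78.
So from lowest to highest: Rb < Li < Al < In < B.

Rb, Li, Al, In, B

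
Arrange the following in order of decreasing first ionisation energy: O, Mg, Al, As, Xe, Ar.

Ar, O, Xe, As, Mg, Al

IE₁ increases left→right with effective nuclear charge and decreases top→bottom as the valence shell moves farther out.
These span different periods and groups, so the two trends combine.
Mg > Al: this pair runs against the simple trend — see the exception note.
As > Mg: the two effects oppose for this pair; the across-period effect wins (947 vs 738 kJ/mol).
Xe > As: period and group pull opposite ways; the across-period shift dominates (1170 vs 947 kJ/mol).
O > Xe: period and group pull opposite ways; the down-group shift dominates (1314 vs 1170 kJ/mol).
Ar > O: the two effects oppose for this pair; the across-period effect wins (1521 vs 1314 kJ/mol).
Note the exception: Mg has a higher first ionization energy than Al, contrary to the simple trend — Al's single 3p electron is easier to remove than one from Mg's filled 3s².
Tabulated first ionization energy (kJ/mol): O 1314, Mg 738, Al 578, Ar 1521, As 947, Xe 1170.
So from highest to lowest: Ar > O > Xe > As > Mg > Al.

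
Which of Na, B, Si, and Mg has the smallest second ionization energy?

Mg

Consider each +1 ion: Na⁺ is the bare [Ne] core; B⁺ still has 2 valence electrons; Si⁺ still has 3 valence electrons; Mg⁺ still has 1 valence electron.
Breaking into a closed-shell core is much more expensive than removing a leftover valence electron — Na has the largest IE_2 here.
Valence configurations: B⁺ [He]2s², Si⁺ [Ne]3s²3p¹, Mg⁺ [Ne]3s¹.
The numbers (kJ/mol): Na 4562, B 2427, Si 1577, Mg 1451.
Hence IE_2: Mg < Si < B < Na.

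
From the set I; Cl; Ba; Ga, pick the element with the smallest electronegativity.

Ba

Cl is in period 3, group 17; Ga is in period 4, group 13; I is in period 5, group 17; Ba is in period 6, group 2.
Atoms toward the upper right of the periodic table pull bonding electrons most strongly.
These span different periods and groups, so the two trends combine.
Ga > Ba: both effects reinforce here, so Ga is clearly the higher of the two.
I > Ga: period and group pull opposite ways; the across-period shift dominates (2.66 vs 1.81).
Cl > I: Cl sits above I in group 17, so the down-group effect alone puts Cl higher.
For reference (Pauling): Cl 3.16, Ga 1.81, I 2.66, Ba 0.89.
The smallest electronegativity among these belongs to Ba.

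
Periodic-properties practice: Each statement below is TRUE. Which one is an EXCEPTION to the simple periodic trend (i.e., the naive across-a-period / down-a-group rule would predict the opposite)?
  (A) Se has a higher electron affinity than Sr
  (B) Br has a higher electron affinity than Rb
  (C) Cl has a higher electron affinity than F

(C)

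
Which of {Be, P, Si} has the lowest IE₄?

Si

The fourth ionization energy removes an electron from the +3 ion. For each element: Be³⁺ is already 1 electron into the core; P³⁺ still has 2 valence electrons; Si³⁺ still has 1 valence electron.
Core electrons are held far more tightly than valence electrons, so Be tops the IE_4 order.
Valence configurations: P³⁺ [Ne]3s², Si³⁺ [Ne]3s¹.
The numbers (kJ/mol): Be 21007, P 4964, Si 4356.
Putting it together, IE_4: Si < P < Be.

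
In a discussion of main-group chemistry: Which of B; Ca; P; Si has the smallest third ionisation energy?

P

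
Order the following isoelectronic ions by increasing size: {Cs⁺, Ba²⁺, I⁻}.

All of these have 54 electrons, so size is governed by nuclear charge alone: the more protons, the stronger the pull on the same electron cloud, and the smaller the ion.
Nuclear charges: Ba²⁺ (Z=56), Cs⁺ (Z=55), I⁻ (Z=53).
Smallest to largest: Ba²⁺ < Cs⁺ < I⁻.

Ba²⁺ < Cs⁺ < I⁻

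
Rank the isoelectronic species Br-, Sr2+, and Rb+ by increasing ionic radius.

All of these have 36 electrons, so size is governed by nuclear charge alone: the more protons, the stronger the pull on the same electron cloud, and the smaller the ion.
Nuclear charges: Sr2+ (Z=38), Rb+ (Z=37), Br- (Z=35).
Smallest to largest: Sr2+ < Rb+ < Br-.

Sr2+ < Rb+ < Br-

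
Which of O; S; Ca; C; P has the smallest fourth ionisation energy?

S

Consider each +3 ion: O³⁺ still has 3 valence electrons; S³⁺ still has 3 valence electrons; Ca³⁺ is already 1 electron into the core; C³⁺ still has 1 valence electron; P³⁺ still has 2 valence electrons.
Usually core removal costs more than valence removal, but here the competition is close: a tightly held n=2 valence electron can cost more to remove than an n=3 core electron, so the actual values have to decide it.
Valence configurations: O³⁺ [He]2s²2p¹, S³⁺ [Ne]3s²3p¹, C³⁺ [He]2s¹, P³⁺ [Ne]3s².
S³⁺ loses a lone 3p electron whereas P³⁺ must break into a filled 3s² pair, so IE_4(P) > IE_4(S) even though S has the higher nuclear charge.
Tabulated IE_4 (kJ/mol): O 7469, S 4556, Ca 6491, C 6223, P 4964.
Hence IE_4: S < P < C < Ca < O.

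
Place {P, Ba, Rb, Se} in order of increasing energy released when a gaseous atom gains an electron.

P is in period 3, group 15; Se is in period 4, group 16; Rb is in period 5, group 1; Ba is in period 6, group 2.
Atoms with high Z_eff and room in the valence shell (especially the halogens) have the most exothermic electron affinities.
These span different periods and groups, so the two trends combine.
Rb > Ba: the two effects oppose for this pair; the down-group effect wins (47 vs 14 kJ/mol).
P > Rb: relative to Rb, both the across-period and down-group shifts push P's electron affinity up.
Se > P: the two effects oppose for this pair; the across-period effect wins (195 vs 72 kJ/mol).
Tabulated electron affinity (kJ/mol): P 72, Se 195, Rb 47, Ba 14.
So from lowest to highest: Ba < Rb < P < Se.

Ba < Rb < P < Se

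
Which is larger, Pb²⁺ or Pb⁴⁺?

Both ions have Z = 82 protons, but Pb⁴⁺ has lost more electrons, so its remaining electrons feel a larger effective nuclear charge per electron and are pulled in more tightly.
Higher positive charge → smaller ion, so Pb²⁺ > Pb⁴⁺.

Pb²⁺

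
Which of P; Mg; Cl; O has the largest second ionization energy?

Consider each +1 ion: P⁺ still has 4 valence electrons; Mg⁺ still has 1 valence electron; Cl⁺ still has 6 valence electrons; O⁺ still has 5 valence electrons.
All are still removing valence electrons, so compare the +1 ions as you would atoms: IE_2 generally rises across a period (higher Z_eff) and falls down a group (larger shell), subject to the usual subshell exceptions.
Valence configurations: P⁺ [Ne]3s²3p², Mg⁺ [Ne]3s¹, Cl⁺ [Ne]3s²3p⁴, O⁺ [He]2s²2p³.
The numbers (kJ/mol): P 1907, Mg 1451, Cl 2298, O 3388.
Overall IE_2 order: Mg < P < Cl < O.

O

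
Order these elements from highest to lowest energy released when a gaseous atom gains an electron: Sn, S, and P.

S > Sn > P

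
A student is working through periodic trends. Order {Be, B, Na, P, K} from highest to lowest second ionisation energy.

Na, K, B, P, Be

IE_2 is the cost of taking one more electron from the +1 cation: Be⁺ still has 1 valence electron; B⁺ still has 2 valence electrons; Na⁺ is the bare [Ne] core; P⁺ still has 4 valence electrons; K⁺ is the bare [Ar] core.
Breaking into a closed-shell core is much more expensive than removing a leftover valence electron — K and Na have the largest IE_2 here.
Valence configurations: Be⁺ [He]2s¹, B⁺ [He]2s², P⁺ [Ne]3s²3p².
Approximate IE_2 values (kJ/mol): Be 1757, B 2427, Na 4562, P 1907, K 3052.
So the second ionization energies run Be < P < B < K < Na.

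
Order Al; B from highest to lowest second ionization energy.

B, Al

The second ionization energy removes an electron from the +1 ion. For each element: Al⁺ still has 2 valence electrons; B⁺ still has 2 valence electrons.
All are still removing valence electrons, so compare the +1 ions as you would atoms: IE_2 generally rises across a period (higher Z_eff) and falls down a group (larger shell), subject to the usual subshell exceptions.
Valence configurations: Al⁺ [Ne]3s², B⁺ [He]2s².
Tabulated IE_2 (kJ/mol): Al 1817, B 2427.
So the second ionization energies run Al < B.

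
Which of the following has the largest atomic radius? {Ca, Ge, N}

N is in period 2, group 15; Ca is in period 4, group 2; Ge is in period 4, group 14.
Across a period the added protons contract the valence shell; down a group each new principal shell makes the atom larger.
Neither a single period nor a single group — weigh both effects.
Ge > N: relative to N, both the across-period and down-group shifts push Ge's atomic radius up.
Ca > Ge: both are in period 4; the period trend gives Ca the larger value.
Approximate values (pm): N 71, Ca 171, Ge 121.
The largest atomic radius among these belongs to Ca.

Ca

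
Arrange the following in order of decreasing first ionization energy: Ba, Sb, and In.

Sb > In > Ba

IE₁ increases left→right with effective nuclear charge and decreases top→bottom as the valence shell moves farther out.
These span different periods and groups, so the two trends combine.
In > Ba: relative to Ba, both the across-period and down-group shifts push In's first ionization energy up.
Sb > In: Sb lies to the right of In in period 5, so the across-period effect alone puts Sb higher.
Tabulated first ionization energy (kJ/mol): In 558, Sb 831, Ba 503.
So from highest to lowest: Sb > In > Ba.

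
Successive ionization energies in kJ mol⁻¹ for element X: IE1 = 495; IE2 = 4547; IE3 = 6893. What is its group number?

Group 1

Look for the largest jump between consecutive ionization energies: IE2/IE1 ≈ 9.2, far larger than any earlier ratio.
That jump marks the point where a core electron is being removed. So the atom has 1 valence electron.
A main-group element with 1 valence electron is in group 1.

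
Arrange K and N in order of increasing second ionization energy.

Consider each +1 ion: K⁺ is the bare [Ar] core; N⁺ still has 4 valence electrons.
Breaking into a closed-shell core is much more expensive than removing a leftover valence electron — K has the largest IE_2 here.
Approximate IE_2 values (kJ/mol): K 3052, N 2856.
Hence IE_2: N < K.

N, K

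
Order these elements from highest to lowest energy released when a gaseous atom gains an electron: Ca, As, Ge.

Electron affinity generally becomes more exothermic across a period toward the halogens and less exothermic down a group.
All lie in period 4; the across-period trend (electron affinity increases left to right) applies, with the exception below.
Note the exception: Ge has a higher electron affinity than As, contrary to the simple trend — adding an electron to As's half-filled 4p³ is unfavourable, so Ge (4p²) has the more exothermic EA.
Tabulated electron affinity (kJ/mol): Ca 2, Ge 119, As 78.
So from highest to lowest: Ge > As > Ca.

Ge > As > Ca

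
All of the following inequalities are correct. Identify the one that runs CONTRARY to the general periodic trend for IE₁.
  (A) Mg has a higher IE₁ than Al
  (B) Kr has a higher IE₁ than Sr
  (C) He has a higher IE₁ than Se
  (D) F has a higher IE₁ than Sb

The general trend: IE₁ increases across a period and decreases down a group.
(A) Mg (period 3, group 2) vs Al (period 3, group 13): the stated order contradicts the simple trend.
(B) Kr (period 4, group 18) vs Sr (period 5, group 2): the stated order agrees with the simple trend.
(C) He (period 1, group 18) vs Se (period 4, group 16): the stated order agrees with the simple trend.
(D) F (period 2, group 17) vs Sb (period 5, group 15): the stated order agrees with the simple trend.
The exception is (A): Al's single 3p electron is easier to remove than one from Mg's filled 3s².

(A)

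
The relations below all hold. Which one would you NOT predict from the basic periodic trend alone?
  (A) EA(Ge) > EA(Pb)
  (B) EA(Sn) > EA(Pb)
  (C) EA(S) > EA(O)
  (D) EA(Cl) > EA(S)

(C)

The general trend: electron affinity increases across a period and decreases down a group.
(A) Ge (period 4, group 14) vs Pb (period 6, group 14): the stated order agrees with the simple trend.
(B) Sn (period 5, group 14) vs Pb (period 6, group 14): the stated order agrees with the simple trend.
(C) S (period 3, group 16) vs O (period 2, group 16): the stated order contradicts the simple trend.
(D) Cl (period 3, group 17) vs S (period 3, group 16): the stated order agrees with the simple trend.
The exception is (C): the compact 2p subshell of O repels the added electron more than S's larger 3p does.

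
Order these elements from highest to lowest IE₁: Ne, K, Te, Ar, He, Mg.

He, Ne, Ar, Te, Mg, K

First ionization energy rises across a period (greater Z_eff holds electrons more tightly) and falls down a group (valence electrons are farther from the nucleus).
Here both period and group differ, so the two effects have to be weighed against each other.
Mg > K: relative to K, both the across-period and down-group shifts push Mg's first ionization energy up.
Te > Mg: the two effects oppose for this pair; the across-period effect wins (869 vs 738 kJ/mol).
Ar > Te: relative to Te, both the across-period and down-group shifts push Ar's first ionization energy up.
Ne > Ar: Ne sits above Ar in group 18, so the down-group effect alone puts Ne higher.
He > Ne: He sits above Ne in group 18, so the down-group effect alone puts He higher.
Tabulated first ionization energy (kJ/mol): He 2372, Ne 2081, Mg 738, Ar 1521, K 419, Te 869.
So from highest to lowest: He > Ne > Ar > Te > Mg > K.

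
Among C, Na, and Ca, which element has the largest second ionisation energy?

The second ionization energy removes an electron from the +1 ion. For each element: C⁺ still has 3 valence electrons; Na⁺ is the bare [Ne] core; Ca⁺ still has 1 valence electron.
Breaking into a closed-shell core is much more expensive than removing a leftover valence electron — Na has the largest IE_2 here.
Valence configurations: C⁺ [He]2s²2p¹, Ca⁺ [Ar]4s¹.
Tabulated IE_2 (kJ/mol): C 2353, Na 4562, Ca 1145.
So the second ionization energies run Ca < C < Na.

Na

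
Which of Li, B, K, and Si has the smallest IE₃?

Si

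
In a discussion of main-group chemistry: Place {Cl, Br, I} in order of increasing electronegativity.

I, Br, Cl

Cl is in period 3, group 17; Br is in period 4, group 17; I is in period 5, group 17.
Electronegativity increases across a period and decreases down a group, tracking effective nuclear charge and atomic size.
All are in group 17, so electronegativity increases up the group.
So from lowest to highest: I < Br < Cl.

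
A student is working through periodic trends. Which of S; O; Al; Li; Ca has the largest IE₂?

Li

IE_2 is the cost of taking one more electron from the +1 cation: S⁺ still has 5 valence electrons; O⁺ still has 5 valence electrons; Al⁺ still has 2 valence electrons; Li⁺ is the bare [He] core; Ca⁺ still has 1 valence electron.
Breaking into a closed-shell core is much more expensive than removing a leftover valence electron — Li has the largest IE_2 here.
Valence configurations: S⁺ [Ne]3s²3p³, O⁺ [He]2s²2p³, Al⁺ [Ne]3s², Ca⁺ [Ar]4s¹.
The numbers (kJ/mol): S 2252, O 3388, Al 1817, Li 7298, Ca 1145.
Putting it together, IE_2: Ca < Al < S < O < Li.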